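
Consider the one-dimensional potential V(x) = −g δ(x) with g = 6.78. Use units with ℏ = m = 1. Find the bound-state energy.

E = -23.0

For x ≠ 0 the bound state is ψ ∝ e^{−κ|x|}; integrating the TISE across the delta gives the cusp condition 2κ = 2mg/ℏ², so κ = 6.780.
Then E = −ℏ²κ²/(2m) = −mg²/(2ℏ²) = -22.98.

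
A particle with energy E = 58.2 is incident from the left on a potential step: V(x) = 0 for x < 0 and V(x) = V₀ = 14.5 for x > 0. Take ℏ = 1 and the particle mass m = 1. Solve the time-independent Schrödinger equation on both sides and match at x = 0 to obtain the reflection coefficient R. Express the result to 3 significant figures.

R = 0.00511

The wavenumbers are k₁ = √(2mE)/ℏ = 10.79 on the left and k₂ = √(2m(E − V₀))/ℏ = 9.349 on the right.
Matching ψ and ψ′ at x = 0 gives r = (k₁ − k₂)/(k₁ + k₂), so R = r² = 0.005114 and T = 1 − R = 0.9949.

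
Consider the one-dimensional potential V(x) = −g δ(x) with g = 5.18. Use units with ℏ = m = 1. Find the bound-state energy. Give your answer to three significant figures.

E = -13.4

The bound state is ψ(x) = √κ e^{−κ|x|}. The derivative jump ψ'(0⁺) − ψ'(0⁻) = −(2mg/ℏ²)ψ(0) fixes κ = mg/ℏ² = 5.180.
Then E = −ℏ²κ²/(2m) = −mg²/(2ℏ²) = -13.42.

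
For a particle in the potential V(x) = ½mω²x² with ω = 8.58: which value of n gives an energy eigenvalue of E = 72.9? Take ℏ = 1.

n = 8

E_n = ℏω(n + ½) ⇒ n = E/(ℏω) − ½ = 72.9/8.58 − 0.5 = 7.997 → n = 8.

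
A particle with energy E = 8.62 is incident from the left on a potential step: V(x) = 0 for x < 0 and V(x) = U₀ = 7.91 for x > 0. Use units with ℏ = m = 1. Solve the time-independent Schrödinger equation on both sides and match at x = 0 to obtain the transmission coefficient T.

T = 0.693

On each side the TISE gives plane waves with k = √(2m(E − V))/ℏ: k₁ = √(2·1·8.62) = 4.152, k₂ = √(2·1·0.71) = 1.192.
Continuity of ψ and ψ′ at the step yields the reflection amplitude r = (k₁ − k₂)/(k₁ + k₂) = 0.5540; thus R = |r|² = 0.3069, T = 0.6931.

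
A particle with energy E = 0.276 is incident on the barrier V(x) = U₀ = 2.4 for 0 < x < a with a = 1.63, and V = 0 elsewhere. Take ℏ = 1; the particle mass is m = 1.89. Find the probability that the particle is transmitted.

T = 0.000159

E < U₀: inside the barrier ψ ∝ e^{±κx} with κ = √(2m(U₀ − E))/ℏ = 2.833.
κa = 4.619, sinh(κa) = 50.67.
Matching ψ, ψ′ at both faces gives T = [1 + U₀² sinh²(κa) / (4E(U₀ − E))]⁻¹ = 1/6308 = 0.000159.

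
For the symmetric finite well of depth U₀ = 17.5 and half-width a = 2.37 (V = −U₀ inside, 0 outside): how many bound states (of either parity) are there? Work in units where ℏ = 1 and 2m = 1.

N = 7

The dimensionless depth is z₀ = a√(2mU₀)/ℏ = 2.37 × √(17.50) = 9.914.
A new bound state (alternating even/odd) appears each time z₀ passes a multiple of π/2, so N = ⌊2z₀/π⌋ + 1 = ⌊6.312⌋ + 1 = 7.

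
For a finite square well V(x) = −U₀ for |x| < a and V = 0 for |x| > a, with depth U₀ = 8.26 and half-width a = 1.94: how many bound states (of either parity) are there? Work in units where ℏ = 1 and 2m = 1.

N = 4

Define the well-strength parameter z₀ = (a/ℏ)√(2mU₀) = 1.94 × √(2·0.5·8.26) = 5.576.
A new bound state (alternating even/odd) appears each time z₀ passes a multiple of π/2, so N = ⌊2z₀/π⌋ + 1 = ⌊3.550⌋ + 1 = 4.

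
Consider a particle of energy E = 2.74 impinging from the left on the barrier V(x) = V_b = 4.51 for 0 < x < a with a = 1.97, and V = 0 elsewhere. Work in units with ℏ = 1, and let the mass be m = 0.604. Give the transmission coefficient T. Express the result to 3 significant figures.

T = 0.0119

Since E < V_b the interior solution is evanescent with decay constant κ = √(2m(V_b − E))/ℏ = 1.462.
κa = 2.881, sinh(κa) = 8.885.
The exact tunnelling result is T⁻¹ = 1 + V_b² sinh²(κa) / [4E(V_b − E)] = 83.77, so T = 0.0119.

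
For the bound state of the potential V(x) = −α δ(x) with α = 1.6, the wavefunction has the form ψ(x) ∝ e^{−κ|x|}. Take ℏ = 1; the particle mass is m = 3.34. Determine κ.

κ = 5.34

Integrate −(ℏ²/2m)ψ'' − αδ(x)ψ = Eψ from −ε to +ε: the ψ'' term gives ψ'(0⁺) − ψ'(0⁻) and the δ term gives −(2mα/ℏ²)ψ(0).
With ψ ∝ e^{−κ|x|} this yields −2κ = −2mα/ℏ², so κ = mα/ℏ² = 5.344.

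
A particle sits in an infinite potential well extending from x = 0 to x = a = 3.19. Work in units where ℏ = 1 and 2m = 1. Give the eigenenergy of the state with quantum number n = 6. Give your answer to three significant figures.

E = 34.9

Requiring ψ(0) = ψ(a) = 0 quantises k = nπ/a, hence E_n = ℏ²k²/2m = n²π²ℏ²/(2ma²).
E_6 = 6² × π² / (2 × 0.5 × 3.19²) = 34.92.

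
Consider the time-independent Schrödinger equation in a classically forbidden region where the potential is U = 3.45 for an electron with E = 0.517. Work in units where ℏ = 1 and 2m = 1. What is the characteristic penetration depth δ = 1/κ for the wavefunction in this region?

Since E < U the TISE in this region is ψ'' = κ²ψ with κ = √(2m(U − E))/ℏ.
κ = √(2 × 0.5 × 2.933) = 1.713. The penetration depth is δ = 1/κ = 0.584.

δ = 0.584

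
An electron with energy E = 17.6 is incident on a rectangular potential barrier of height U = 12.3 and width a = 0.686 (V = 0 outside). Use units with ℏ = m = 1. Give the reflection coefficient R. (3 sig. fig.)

R = 0.201

E > U: inside the barrier k₂ = √(2m(E − U))/ℏ = 3.256, k₂a = 2.233.
Matching at both interfaces gives T⁻¹ = 1 + U² sin²(k₂a) / [4E(E − U)] = 1.252, hence T = 0.799.
R = 1 − T = 0.201.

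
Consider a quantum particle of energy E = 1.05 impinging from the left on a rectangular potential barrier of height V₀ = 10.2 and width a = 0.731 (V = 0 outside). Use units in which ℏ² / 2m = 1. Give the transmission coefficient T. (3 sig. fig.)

Since E < V₀ the interior solution is evanescent with decay constant κ = √(2m(V₀ − E))/ℏ = 3.025.
κa = 2.211, sinh(κa) = 4.509.
The exact tunnelling result is T⁻¹ = 1 + V₀² sinh²(κa) / [4E(V₀ − E)] = 56.03, so T = 0.0178.

T = 0.0178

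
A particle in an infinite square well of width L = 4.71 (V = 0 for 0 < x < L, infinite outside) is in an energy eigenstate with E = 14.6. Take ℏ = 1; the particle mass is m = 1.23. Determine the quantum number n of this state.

For an infinite well E_n = n²π²ℏ²/(2mL²), so n = (L/πℏ)√(2mE).
n = (4.71/π) × √(2 × 1.23 × 14.6) = 8.985 → n = 9.

n = 9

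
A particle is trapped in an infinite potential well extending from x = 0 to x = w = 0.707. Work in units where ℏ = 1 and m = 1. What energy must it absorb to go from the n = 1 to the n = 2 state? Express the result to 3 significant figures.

ΔE = 29.6

E_n = n²π²ℏ²/(2mw²), so ΔE = (2² − 1²) π²ℏ²/(2mw²).
ΔE = 3 × π² / (2 × 1 × 0.707²) = 29.62.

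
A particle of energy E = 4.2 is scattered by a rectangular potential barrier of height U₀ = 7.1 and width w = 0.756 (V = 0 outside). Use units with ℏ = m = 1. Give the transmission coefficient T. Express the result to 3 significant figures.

E < U₀: inside the barrier ψ ∝ e^{±κx} with κ = √(2m(U₀ − E))/ℏ = 2.408.
κw = 1.821, sinh(κw) = 3.007.
Matching ψ, ψ′ at both faces gives T = [1 + U₀² sinh²(κw) / (4E(U₀ − E))]⁻¹ = 1/10.36 = 0.0966.

T = 0.0966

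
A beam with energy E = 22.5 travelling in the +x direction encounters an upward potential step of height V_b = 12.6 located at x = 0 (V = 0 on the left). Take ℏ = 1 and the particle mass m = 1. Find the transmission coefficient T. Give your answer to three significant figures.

T = 0.959

On each side the TISE gives plane waves with k = √(2m(E − V))/ℏ: k₁ = √(2·1·22.5) = 6.708, k₂ = √(2·1·9.9) = 4.450.
Continuity of ψ and ψ′ at the step yields the reflection amplitude r = (k₁ − k₂)/(k₁ + k₂) = 0.2024; thus R = |r|² = 0.04097, T = 0.9590.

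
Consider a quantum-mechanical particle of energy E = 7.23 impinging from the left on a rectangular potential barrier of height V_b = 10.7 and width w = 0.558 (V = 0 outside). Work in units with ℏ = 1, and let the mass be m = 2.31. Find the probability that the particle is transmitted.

Since E < V_b the interior solution is evanescent with decay constant κ = √(2m(V_b − E))/ℏ = 4.004.
κw = 2.234, sinh(κw) = 4.616.
Matching ψ, ψ′ at both faces gives T = [1 + V_b² sinh²(κw) / (4E(V_b − E))]⁻¹ = 1/25.31 = 0.0395.

T = 0.0395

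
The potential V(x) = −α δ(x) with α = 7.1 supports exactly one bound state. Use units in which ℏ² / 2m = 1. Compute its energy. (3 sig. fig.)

The bound state is ψ(x) = √κ e^{−κ|x|}. The derivative jump ψ'(0⁺) − ψ'(0⁻) = −(2mα/ℏ²)ψ(0) fixes κ = mα/ℏ² = 3.550.
Then E = −ℏ²κ²/(2m) = −mα²/(2ℏ²) = -12.60.

E = -12.6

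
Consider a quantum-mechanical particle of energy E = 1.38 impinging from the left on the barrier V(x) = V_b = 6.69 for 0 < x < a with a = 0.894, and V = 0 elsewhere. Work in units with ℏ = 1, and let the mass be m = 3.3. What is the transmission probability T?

Since E < V_b the interior solution is evanescent with decay constant κ = √(2m(V_b − E))/ℏ = 5.920.
κa = 5.292, sinh(κa) = 99.41.
The exact tunnelling result is T⁻¹ = 1 + V_b² sinh²(κa) / [4E(V_b − E)] = 15090, so T = 0.0000663.

T = 0.0000663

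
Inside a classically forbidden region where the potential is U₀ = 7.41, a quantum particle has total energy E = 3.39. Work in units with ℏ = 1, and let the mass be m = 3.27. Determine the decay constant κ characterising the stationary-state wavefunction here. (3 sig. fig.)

κ = 5.13

Since E < U₀ the TISE in this region is ψ'' = κ²ψ with κ = √(2m(U₀ − E))/ℏ.
κ = √(2 × 3.27 × 4.02) = 5.127.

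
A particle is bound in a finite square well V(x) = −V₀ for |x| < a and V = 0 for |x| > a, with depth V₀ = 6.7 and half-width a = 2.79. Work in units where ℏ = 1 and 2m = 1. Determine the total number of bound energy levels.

Define the well-strength parameter z₀ = (a/ℏ)√(2mV₀) = 2.79 × √(2·0.5·6.7) = 7.222.
A new bound state (alternating even/odd) appears each time z₀ passes a multiple of π/2, so N = ⌊2z₀/π⌋ + 1 = ⌊4.597⌋ + 1 = 5.

N = 5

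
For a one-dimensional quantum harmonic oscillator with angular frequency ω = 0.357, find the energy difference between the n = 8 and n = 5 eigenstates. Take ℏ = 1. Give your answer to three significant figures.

E_n = ℏω(n + ½), so ΔE = (8 − 5) ℏω = 3 × 0.357 = 1.071.

ΔE = 1.07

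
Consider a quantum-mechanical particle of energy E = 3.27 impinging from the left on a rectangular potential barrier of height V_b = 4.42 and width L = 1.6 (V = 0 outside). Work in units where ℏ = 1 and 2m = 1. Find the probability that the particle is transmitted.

T = 0.0961

E < V_b: inside the barrier ψ ∝ e^{±κx} with κ = √(2m(V_b − E))/ℏ = 1.072.
κL = 1.716, sinh(κL) = 2.691.
Matching ψ, ψ′ at both faces gives T = [1 + V_b² sinh²(κL) / (4E(V_b − E))]⁻¹ = 1/10.40 = 0.0961.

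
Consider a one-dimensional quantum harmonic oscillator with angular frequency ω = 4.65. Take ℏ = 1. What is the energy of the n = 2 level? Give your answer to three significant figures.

E = 11.6

Using E_n = (n + ½)ℏω: E_2 = 2.5 × 4.65 = 11.63.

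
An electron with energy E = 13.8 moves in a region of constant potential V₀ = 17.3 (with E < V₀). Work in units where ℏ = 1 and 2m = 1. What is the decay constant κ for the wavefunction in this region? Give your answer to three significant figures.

Since E < V₀ the TISE in this region is ψ'' = κ²ψ with κ = √(2m(V₀ − E))/ℏ.
κ = √(2 × 0.5 × 3.5) = 1.871.

κ = 1.87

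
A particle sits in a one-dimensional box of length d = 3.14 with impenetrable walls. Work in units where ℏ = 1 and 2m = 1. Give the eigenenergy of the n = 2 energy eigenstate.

Requiring ψ(0) = ψ(d) = 0 quantises k = nπ/d, hence E_n = ℏ²k²/2m = n²π²ℏ²/(2md²).
E_2 = 2² × π² / (2 × 0.5 × 3.14²) = 4.004.

E = 4.00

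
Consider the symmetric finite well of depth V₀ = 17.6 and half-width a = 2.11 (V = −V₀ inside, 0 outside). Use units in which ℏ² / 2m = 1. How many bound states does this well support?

The dimensionless depth is z₀ = a√(2mV₀)/ℏ = 2.11 × √(17.60) = 8.852.
A new bound state (alternating even/odd) appears each time z₀ passes a multiple of π/2, so N = ⌊2z₀/π⌋ + 1 = ⌊5.635⌋ + 1 = 6.

N = 6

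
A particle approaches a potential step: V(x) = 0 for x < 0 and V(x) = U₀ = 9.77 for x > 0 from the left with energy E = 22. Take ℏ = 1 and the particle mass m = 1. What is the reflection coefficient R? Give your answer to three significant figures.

R = 0.0212

On each side the TISE gives plane waves with k = √(2m(E − V))/ℏ: k₁ = √(2·1·22) = 6.633, k₂ = √(2·1·12.23) = 4.946.
Matching ψ and ψ′ at x = 0 gives r = (k₁ − k₂)/(k₁ + k₂), so R = r² = 0.02124 and T = 1 − R = 0.9788.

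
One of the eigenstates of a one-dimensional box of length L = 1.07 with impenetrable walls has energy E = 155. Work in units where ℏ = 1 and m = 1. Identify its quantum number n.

n = 6

For an infinite well E_n = n²π²ℏ²/(2mL²), so n = (L/πℏ)√(2mE).
n = (1.07/π) × √(2 × 1 × 155) = 5.997 → n = 6.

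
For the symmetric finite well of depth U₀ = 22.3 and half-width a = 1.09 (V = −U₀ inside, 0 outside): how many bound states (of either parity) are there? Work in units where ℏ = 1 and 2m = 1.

The dimensionless depth is z₀ = a√(2mU₀)/ℏ = 1.09 × √(22.30) = 5.147.
The even/odd transcendental equations gain one root per π/2 in z₀, giving N = 1 + ⌊2z₀/π⌋ = 1 + ⌊3.277⌋ = 4.

N = 4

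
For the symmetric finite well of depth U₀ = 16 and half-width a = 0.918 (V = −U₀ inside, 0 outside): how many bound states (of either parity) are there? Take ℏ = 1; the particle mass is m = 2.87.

The dimensionless depth is z₀ = a√(2mU₀)/ℏ = 0.918 × √(91.84) = 8.797.
The even/odd transcendental equations gain one root per π/2 in z₀, giving N = 1 + ⌊2z₀/π⌋ = 1 + ⌊5.601⌋ = 6.

N = 6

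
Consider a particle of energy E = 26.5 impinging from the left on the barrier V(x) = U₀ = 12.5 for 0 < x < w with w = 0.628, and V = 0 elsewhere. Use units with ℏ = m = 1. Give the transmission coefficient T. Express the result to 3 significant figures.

T = 0.997

Above the barrier the interior wavenumber is k₂ = √(2m(E − U₀))/ℏ = 5.292, giving phase k₂w = 3.323.
T = [1 + U₀² sin²(k₂w) / (4E(E − U₀))]⁻¹ = 1/1.003 = 0.997.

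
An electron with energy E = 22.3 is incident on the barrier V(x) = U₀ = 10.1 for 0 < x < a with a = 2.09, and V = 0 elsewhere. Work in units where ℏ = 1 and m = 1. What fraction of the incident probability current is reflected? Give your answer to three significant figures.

R = 0.0543

E > U₀: inside the barrier k₂ = √(2m(E − U₀))/ℏ = 4.940, k₂a = 10.32.
Matching at both interfaces gives T⁻¹ = 1 + U₀² sin²(k₂a) / [4E(E − U₀)] = 1.057, hence T = 0.946.
R = 1 − T = 0.0543.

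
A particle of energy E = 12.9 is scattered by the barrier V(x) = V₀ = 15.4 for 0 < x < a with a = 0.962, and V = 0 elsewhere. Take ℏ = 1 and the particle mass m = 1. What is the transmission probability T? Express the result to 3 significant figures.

T = 0.0294

Since E < V₀ the interior solution is evanescent with decay constant κ = √(2m(V₀ − E))/ℏ = 2.236.
κa = 2.151, sinh(κa) = 4.239.
The exact tunnelling result is T⁻¹ = 1 + V₀² sinh²(κa) / [4E(V₀ − E)] = 34.03, so T = 0.0294.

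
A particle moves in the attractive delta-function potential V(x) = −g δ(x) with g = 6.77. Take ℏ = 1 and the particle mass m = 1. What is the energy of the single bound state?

E = -22.9

The bound state is ψ(x) = √κ e^{−κ|x|}. The derivative jump ψ'(0⁺) − ψ'(0⁻) = −(2mg/ℏ²)ψ(0) fixes κ = mg/ℏ² = 6.770.
Then E = −ℏ²κ²/(2m) = −mg²/(2ℏ²) = -22.92.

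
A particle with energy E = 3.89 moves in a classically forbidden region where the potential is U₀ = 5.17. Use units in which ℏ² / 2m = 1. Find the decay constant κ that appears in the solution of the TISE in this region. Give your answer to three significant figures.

κ = 1.13

Since E < U₀ the TISE in this region is ψ'' = κ²ψ with κ = √(2m(U₀ − E))/ℏ.
κ = √(2 × 0.5 × 1.28) = 1.131.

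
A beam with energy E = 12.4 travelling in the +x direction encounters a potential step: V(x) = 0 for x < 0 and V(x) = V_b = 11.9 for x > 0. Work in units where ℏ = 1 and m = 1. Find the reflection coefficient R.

R = 0.443

On each side the TISE gives plane waves with k = √(2m(E − V))/ℏ: k₁ = √(2·1·12.4) = 4.980, k₂ = √(2·1·0.5) = 1.000.
Matching ψ and ψ′ at x = 0 gives r = (k₁ − k₂)/(k₁ + k₂), so R = r² = 0.4430 and T = 1 − R = 0.5570.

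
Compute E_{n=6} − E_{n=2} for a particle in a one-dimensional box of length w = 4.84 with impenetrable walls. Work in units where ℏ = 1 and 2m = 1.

E_n = n²π²ℏ²/(2mw²), so ΔE = (6² − 2²) π²ℏ²/(2mw²).
ΔE = 32 × π² / (2 × 0.5 × 4.84²) = 13.48.

ΔE = 13.5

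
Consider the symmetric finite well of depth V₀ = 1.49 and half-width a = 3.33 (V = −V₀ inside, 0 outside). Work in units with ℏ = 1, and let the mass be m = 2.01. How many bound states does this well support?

N = 6

Define the well-strength parameter z₀ = (a/ℏ)√(2mV₀) = 3.33 × √(2·2.01·1.49) = 8.150.
A new bound state (alternating even/odd) appears each time z₀ passes a multiple of π/2, so N = ⌊2z₀/π⌋ + 1 = ⌊5.188⌋ + 1 = 6.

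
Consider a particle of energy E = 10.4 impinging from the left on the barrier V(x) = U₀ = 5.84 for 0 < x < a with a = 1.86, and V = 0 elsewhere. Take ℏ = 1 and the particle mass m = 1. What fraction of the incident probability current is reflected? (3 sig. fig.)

R = 0.0642

Above the barrier the interior wavenumber is k₂ = √(2m(E − U₀))/ℏ = 3.020, giving phase k₂a = 5.617.
Matching at both interfaces gives T⁻¹ = 1 + U₀² sin²(k₂a) / [4E(E − U₀)] = 1.069, hence T = 0.936.
R = 1 − T = 0.0642.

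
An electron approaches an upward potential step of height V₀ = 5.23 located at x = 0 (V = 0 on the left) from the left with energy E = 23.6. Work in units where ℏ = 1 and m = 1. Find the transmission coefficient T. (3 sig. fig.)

On each side the TISE gives plane waves with k = √(2m(E − V))/ℏ: k₁ = √(2·1·23.6) = 6.870, k₂ = √(2·1·18.37) = 6.061.
Matching ψ and ψ′ at x = 0 gives r = (k₁ − k₂)/(k₁ + k₂), so R = r² = 0.003913 and T = 1 − R = 0.9961.

T = 0.996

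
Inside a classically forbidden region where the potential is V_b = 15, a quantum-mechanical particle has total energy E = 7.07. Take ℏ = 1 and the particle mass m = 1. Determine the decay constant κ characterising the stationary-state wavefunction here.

κ = 3.98

Since E < V_b the TISE in this region is ψ'' = κ²ψ with κ = √(2m(V_b − E))/ℏ.
κ = √(2 × 1 × 7.93) = 3.982.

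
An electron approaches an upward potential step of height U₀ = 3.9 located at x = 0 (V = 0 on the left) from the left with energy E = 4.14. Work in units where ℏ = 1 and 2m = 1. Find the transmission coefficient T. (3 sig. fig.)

T = 0.626

The wavenumbers are k₁ = √(2mE)/ℏ = 2.035 on the left and k₂ = √(2m(E − U₀))/ℏ = 0.4899 on the right.
Matching ψ and ψ′ at x = 0 gives r = (k₁ − k₂)/(k₁ + k₂), so R = r² = 0.3744 and T = 1 − R = 0.6256.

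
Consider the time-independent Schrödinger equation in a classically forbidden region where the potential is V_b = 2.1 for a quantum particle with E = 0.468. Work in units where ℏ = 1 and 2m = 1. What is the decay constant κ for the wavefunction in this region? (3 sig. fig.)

Since E < V_b the TISE in this region is ψ'' = κ²ψ with κ = √(2m(V_b − E))/ℏ.
κ = √(2 × 0.5 × 1.632) = 1.277.

κ = 1.28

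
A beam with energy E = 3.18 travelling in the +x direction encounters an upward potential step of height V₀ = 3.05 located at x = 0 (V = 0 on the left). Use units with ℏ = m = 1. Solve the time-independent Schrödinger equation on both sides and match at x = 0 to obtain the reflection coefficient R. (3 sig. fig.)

The wavenumbers are k₁ = √(2mE)/ℏ = 2.522 on the left and k₂ = √(2m(E − V₀))/ℏ = 0.5099 on the right.
Continuity of ψ and ψ′ at the step yields the reflection amplitude r = (k₁ − k₂)/(k₁ + k₂) = 0.6636; thus R = |r|² = 0.4404, T = 0.5596.

R = 0.440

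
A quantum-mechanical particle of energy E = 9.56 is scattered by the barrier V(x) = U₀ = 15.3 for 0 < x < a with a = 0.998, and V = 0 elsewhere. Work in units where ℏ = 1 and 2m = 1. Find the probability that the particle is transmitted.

T = 0.0310

Since E < U₀ the interior solution is evanescent with decay constant κ = √(2m(U₀ − E))/ℏ = 2.396.
κa = 2.391, sinh(κa) = 5.417.
The exact tunnelling result is T⁻¹ = 1 + U₀² sinh²(κa) / [4E(U₀ − E)] = 32.29, so T = 0.0310.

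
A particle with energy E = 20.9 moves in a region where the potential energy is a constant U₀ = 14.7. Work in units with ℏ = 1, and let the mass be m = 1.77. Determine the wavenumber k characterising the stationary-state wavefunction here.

With E > U₀ the solution is oscillatory, ψ ∝ e^{±ikx} with k = √(2m(E − U₀))/ℏ.
k = √(2 × 1.77 × 6.2) = 4.685.

k = 4.68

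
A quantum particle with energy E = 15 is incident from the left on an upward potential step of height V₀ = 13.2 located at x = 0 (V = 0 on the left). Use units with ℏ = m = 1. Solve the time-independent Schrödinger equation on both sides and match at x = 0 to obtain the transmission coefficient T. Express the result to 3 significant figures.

The wavenumbers are k₁ = √(2mE)/ℏ = 5.477 on the left and k₂ = √(2m(E − V₀))/ℏ = 1.897 on the right.
Continuity of ψ and ψ′ at the step yields the reflection amplitude r = (k₁ − k₂)/(k₁ + k₂) = 0.4854; thus R = |r|² = 0.2356, T = 0.7644.

T = 0.764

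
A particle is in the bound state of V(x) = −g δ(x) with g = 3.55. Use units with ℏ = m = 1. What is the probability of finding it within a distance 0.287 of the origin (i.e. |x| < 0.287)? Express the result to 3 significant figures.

P = 0.870

The normalised bound state is ψ = √κ e^{−κ|x|} with κ = mg/ℏ² = 3.550.
P(|x| < d) = ∫_{−d}^{d} κ e^{−2κ|x|} dx = 1 − e^{−2κd} = 1 − e^{−2.038} = 0.8697.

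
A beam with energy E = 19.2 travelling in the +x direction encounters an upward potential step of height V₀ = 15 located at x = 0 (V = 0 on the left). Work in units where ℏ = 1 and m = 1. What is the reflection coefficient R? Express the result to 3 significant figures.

The wavenumbers are k₁ = √(2mE)/ℏ = 6.197 on the left and k₂ = √(2m(E − V₀))/ℏ = 2.898 on the right.
Matching ψ and ψ′ at x = 0 gives r = (k₁ − k₂)/(k₁ + k₂), so R = r² = 0.1315 and T = 1 − R = 0.8685.

R = 0.132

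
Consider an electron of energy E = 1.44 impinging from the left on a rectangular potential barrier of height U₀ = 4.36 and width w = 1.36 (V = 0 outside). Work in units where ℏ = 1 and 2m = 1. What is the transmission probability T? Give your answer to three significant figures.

E < U₀: inside the barrier ψ ∝ e^{±κx} with κ = √(2m(U₀ − E))/ℏ = 1.709.
κw = 2.324, sinh(κw) = 5.059.
The exact tunnelling result is T⁻¹ = 1 + U₀² sinh²(κw) / [4E(U₀ − E)] = 29.93, so T = 0.0334.

T = 0.0334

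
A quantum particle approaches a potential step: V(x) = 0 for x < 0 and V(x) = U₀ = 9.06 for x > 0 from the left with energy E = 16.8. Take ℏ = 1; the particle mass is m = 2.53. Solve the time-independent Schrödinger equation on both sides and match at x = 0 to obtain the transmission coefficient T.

The wavenumbers are k₁ = √(2mE)/ℏ = 9.220 on the left and k₂ = √(2m(E − U₀))/ℏ = 6.258 on the right.
Continuity of ψ and ψ′ at the step yields the reflection amplitude r = (k₁ − k₂)/(k₁ + k₂) = 0.1914; thus R = |r|² = 0.03662, T = 0.9634.

T = 0.963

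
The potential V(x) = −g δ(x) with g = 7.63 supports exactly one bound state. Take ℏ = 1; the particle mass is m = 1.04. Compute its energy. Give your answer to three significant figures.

E = -30.3

The bound state is ψ(x) = √κ e^{−κ|x|}. The derivative jump ψ'(0⁺) − ψ'(0⁻) = −(2mg/ℏ²)ψ(0) fixes κ = mg/ℏ² = 7.935.
Then E = −ℏ²κ²/(2m) = −mg²/(2ℏ²) = -30.27.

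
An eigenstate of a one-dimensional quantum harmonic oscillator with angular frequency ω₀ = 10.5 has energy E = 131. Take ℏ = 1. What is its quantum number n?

n = 12

E_n = ℏω₀(n + ½) ⇒ n = E/(ℏω₀) − ½ = 131/10.5 − 0.5 = 11.976 → n = 12.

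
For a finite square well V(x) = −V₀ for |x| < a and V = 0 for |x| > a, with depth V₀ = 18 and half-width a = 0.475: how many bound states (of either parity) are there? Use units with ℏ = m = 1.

N = 2

Define the well-strength parameter z₀ = (a/ℏ)√(2mV₀) = 0.475 × √(2·1·18) = 2.850.
The even/odd transcendental equations gain one root per π/2 in z₀, giving N = 1 + ⌊2z₀/π⌋ = 1 + ⌊1.814⌋ = 2.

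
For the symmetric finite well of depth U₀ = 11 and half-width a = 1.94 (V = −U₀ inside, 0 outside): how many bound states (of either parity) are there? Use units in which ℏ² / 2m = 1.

N = 5

Define the well-strength parameter z₀ = (a/ℏ)√(2mU₀) = 1.94 × √(2·0.5·11) = 6.434.
A new bound state (alternating even/odd) appears each time z₀ passes a multiple of π/2, so N = ⌊2z₀/π⌋ + 1 = ⌊4.096⌋ + 1 = 5.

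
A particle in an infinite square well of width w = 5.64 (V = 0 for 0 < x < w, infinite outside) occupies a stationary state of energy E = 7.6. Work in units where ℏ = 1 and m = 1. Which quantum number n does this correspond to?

From E_n = n²π²ℏ²/(2mw²) invert to n = √(2mw²E)/(πℏ).
n = (5.64/π) × √(2 × 1 × 7.6) = 6.999 → n = 7.

n = 7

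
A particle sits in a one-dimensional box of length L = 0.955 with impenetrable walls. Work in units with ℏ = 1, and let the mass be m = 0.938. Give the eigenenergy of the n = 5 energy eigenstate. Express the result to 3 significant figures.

Requiring ψ(0) = ψ(L) = 0 quantises k = nπ/L, hence E_n = ℏ²k²/2m = n²π²ℏ²/(2mL²).
E_5 = 5² × π² / (2 × 0.938 × 0.955²) = 144.2.

E = 144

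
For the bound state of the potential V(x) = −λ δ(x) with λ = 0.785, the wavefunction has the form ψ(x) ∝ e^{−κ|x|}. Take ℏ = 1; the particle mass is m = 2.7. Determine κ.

Integrating the TISE across x = 0 gives the cusp condition ψ'(0⁺) − ψ'(0⁻) = −(2mλ/ℏ²)ψ(0).
With ψ ∝ e^{−κ|x|} this yields −2κ = −2mλ/ℏ², so κ = mλ/ℏ² = 2.120.

κ = 2.12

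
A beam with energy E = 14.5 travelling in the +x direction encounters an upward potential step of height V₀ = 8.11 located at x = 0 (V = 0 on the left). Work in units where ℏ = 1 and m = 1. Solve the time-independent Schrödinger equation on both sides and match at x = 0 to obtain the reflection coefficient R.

R = 0.0408

On each side the TISE gives plane waves with k = √(2m(E − V))/ℏ: k₁ = √(2·1·14.5) = 5.385, k₂ = √(2·1·6.39) = 3.575.
Matching ψ and ψ′ at x = 0 gives r = (k₁ − k₂)/(k₁ + k₂), so R = r² = 0.04082 and T = 1 − R = 0.9592.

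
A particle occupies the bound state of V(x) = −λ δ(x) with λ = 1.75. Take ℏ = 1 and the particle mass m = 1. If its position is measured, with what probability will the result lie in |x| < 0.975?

P = 0.967

The normalised bound state is ψ = √κ e^{−κ|x|} with κ = mλ/ℏ² = 1.750.
P(|x| < d) = ∫_{−d}^{d} κ e^{−2κ|x|} dx = 1 − e^{−2κd} = 1 − e^{−3.413} = 0.9670.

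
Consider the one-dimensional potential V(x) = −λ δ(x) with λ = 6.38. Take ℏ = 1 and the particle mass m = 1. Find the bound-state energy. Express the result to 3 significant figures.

For x ≠ 0 the bound state is ψ ∝ e^{−κ|x|}; integrating the TISE across the delta gives the cusp condition 2κ = 2mλ/ℏ², so κ = 6.380.
Then E = −ℏ²κ²/(2m) = −mλ²/(2ℏ²) = -20.35.

E = -20.4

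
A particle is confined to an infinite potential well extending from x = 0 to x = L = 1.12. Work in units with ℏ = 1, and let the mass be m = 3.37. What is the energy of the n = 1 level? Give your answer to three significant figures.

The infinite-well eigenfunctions ψ_n = √(2/L) sin(nπx/L) vanish at both walls, giving E_n = n²π²ℏ²/(2mL²).
E_1 = 1² × π² / (2 × 3.37 × 1.12²) = 1.167.

E = 1.17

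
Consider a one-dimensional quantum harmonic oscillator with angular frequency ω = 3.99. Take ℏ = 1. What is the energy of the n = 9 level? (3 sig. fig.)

E = 37.9

The oscillator eigenvalues are E_n = ℏω(n + ½), so E_9 = 3.99 × 9.5 = 37.91.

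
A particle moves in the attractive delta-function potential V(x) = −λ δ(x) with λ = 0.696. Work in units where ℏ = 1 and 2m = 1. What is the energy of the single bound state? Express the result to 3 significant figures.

The bound state is ψ(x) = √κ e^{−κ|x|}. The derivative jump ψ'(0⁺) − ψ'(0⁻) = −(2mλ/ℏ²)ψ(0) fixes κ = mλ/ℏ² = 0.3480.
Then E = −ℏ²κ²/(2m) = −mλ²/(2ℏ²) = -0.1211.

E = -0.121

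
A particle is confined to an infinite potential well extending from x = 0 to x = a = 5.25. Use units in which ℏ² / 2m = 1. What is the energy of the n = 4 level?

E = 5.73

Requiring ψ(0) = ψ(a) = 0 quantises k = nπ/a, hence E_n = ℏ²k²/2m = n²π²ℏ²/(2ma²).
E_4 = 4² × π² / (2 × 0.5 × 5.25²) = 5.729.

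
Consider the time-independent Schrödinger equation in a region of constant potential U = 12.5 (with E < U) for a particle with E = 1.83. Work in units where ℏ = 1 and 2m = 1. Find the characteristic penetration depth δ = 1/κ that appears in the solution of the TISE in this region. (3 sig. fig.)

δ = 0.306

Since E < U the TISE in this region is ψ'' = κ²ψ with κ = √(2m(U − E))/ℏ.
κ = √(2 × 0.5 × 10.67) = 3.266. The penetration depth is δ = 1/κ = 0.306.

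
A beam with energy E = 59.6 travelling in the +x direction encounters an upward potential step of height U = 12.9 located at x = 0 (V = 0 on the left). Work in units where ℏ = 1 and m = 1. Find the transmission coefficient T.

T = 0.996

The wavenumbers are k₁ = √(2mE)/ℏ = 10.92 on the left and k₂ = √(2m(E − U))/ℏ = 9.664 on the right.
Matching ψ and ψ′ at x = 0 gives r = (k₁ − k₂)/(k₁ + k₂), so R = r² = 0.003709 and T = 1 − R = 0.9963.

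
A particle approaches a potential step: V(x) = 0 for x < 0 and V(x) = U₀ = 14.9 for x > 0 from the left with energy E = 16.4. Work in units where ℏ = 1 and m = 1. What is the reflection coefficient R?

On each side the TISE gives plane waves with k = √(2m(E − V))/ℏ: k₁ = √(2·1·16.4) = 5.727, k₂ = √(2·1·1.5) = 1.732.
Continuity of ψ and ψ′ at the step yields the reflection amplitude r = (k₁ − k₂)/(k₁ + k₂) = 0.5356; thus R = |r|² = 0.2869, T = 0.7131.

R = 0.287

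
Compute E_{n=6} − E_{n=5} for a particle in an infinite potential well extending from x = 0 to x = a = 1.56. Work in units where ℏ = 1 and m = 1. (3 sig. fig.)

ΔE = 22.3

E_n = n²π²ℏ²/(2ma²), so ΔE = (6² − 5²) π²ℏ²/(2ma²).
ΔE = 11 × π² / (2 × 1 × 1.56²) = 22.31.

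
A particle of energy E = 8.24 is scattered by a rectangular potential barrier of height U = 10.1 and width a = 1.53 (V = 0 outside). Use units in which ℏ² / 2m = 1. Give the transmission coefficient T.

E < U: inside the barrier ψ ∝ e^{±κx} with κ = √(2m(U − E))/ℏ = 1.364.
κa = 2.087, sinh(κa) = 3.967.
The exact tunnelling result is T⁻¹ = 1 + U² sinh²(κa) / [4E(U − E)] = 27.18, so T = 0.0368.

T = 0.0368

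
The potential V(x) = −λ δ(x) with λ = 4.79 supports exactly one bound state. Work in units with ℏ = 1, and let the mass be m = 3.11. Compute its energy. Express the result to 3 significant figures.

E = -35.7

For x ≠ 0 the bound state is ψ ∝ e^{−κ|x|}; integrating the TISE across the delta gives the cusp condition 2κ = 2mλ/ℏ², so κ = 14.90.
Then E = −ℏ²κ²/(2m) = −mλ²/(2ℏ²) = -35.68.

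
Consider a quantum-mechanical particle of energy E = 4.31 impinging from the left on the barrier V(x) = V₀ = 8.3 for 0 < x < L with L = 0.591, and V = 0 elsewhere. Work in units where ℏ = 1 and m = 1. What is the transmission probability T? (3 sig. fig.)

T = 0.132

E < V₀: inside the barrier ψ ∝ e^{±κx} with κ = √(2m(V₀ − E))/ℏ = 2.825.
κL = 1.670, sinh(κL) = 2.561.
The exact tunnelling result is T⁻¹ = 1 + V₀² sinh²(κL) / [4E(V₀ − E)] = 7.566, so T = 0.132.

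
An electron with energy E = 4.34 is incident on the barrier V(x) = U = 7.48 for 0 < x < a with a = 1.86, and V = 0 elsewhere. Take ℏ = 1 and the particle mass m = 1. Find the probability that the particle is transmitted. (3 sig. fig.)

T = 0.000348

Since E < U the interior solution is evanescent with decay constant κ = √(2m(U − E))/ℏ = 2.506.
κa = 4.661, sinh(κa) = 52.87.
Matching ψ, ψ′ at both faces gives T = [1 + U² sinh²(κa) / (4E(U − E))]⁻¹ = 1/2871 = 0.000348.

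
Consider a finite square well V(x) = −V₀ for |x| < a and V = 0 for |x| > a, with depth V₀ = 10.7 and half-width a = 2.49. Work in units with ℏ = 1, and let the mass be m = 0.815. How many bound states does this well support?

The dimensionless depth is z₀ = a√(2mV₀)/ℏ = 2.49 × √(17.44) = 10.40.
The even/odd transcendental equations gain one root per π/2 in z₀, giving N = 1 + ⌊2z₀/π⌋ = 1 + ⌊6.620⌋ = 7.

N = 7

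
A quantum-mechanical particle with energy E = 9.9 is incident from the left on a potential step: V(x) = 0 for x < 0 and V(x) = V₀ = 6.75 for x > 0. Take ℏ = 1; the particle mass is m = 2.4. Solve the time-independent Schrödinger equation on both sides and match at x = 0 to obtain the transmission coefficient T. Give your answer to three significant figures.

On each side the TISE gives plane waves with k = √(2m(E − V))/ℏ: k₁ = √(2·2.4·9.9) = 6.893, k₂ = √(2·2.4·3.15) = 3.888.
Matching ψ and ψ′ at x = 0 gives r = (k₁ − k₂)/(k₁ + k₂), so R = r² = 0.07768 and T = 1 − R = 0.9223.

T = 0.922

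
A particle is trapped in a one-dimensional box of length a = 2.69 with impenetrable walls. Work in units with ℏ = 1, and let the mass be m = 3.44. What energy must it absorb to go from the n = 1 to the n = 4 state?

ΔE = 2.97

E_n = n²π²ℏ²/(2ma²), so ΔE = (4² − 1²) π²ℏ²/(2ma²).
ΔE = 15 × π² / (2 × 3.44 × 2.69²) = 2.974.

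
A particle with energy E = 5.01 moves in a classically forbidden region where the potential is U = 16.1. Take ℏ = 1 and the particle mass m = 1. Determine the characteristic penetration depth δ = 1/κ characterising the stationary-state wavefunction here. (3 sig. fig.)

δ = 0.212

Since E < U the TISE in this region is ψ'' = κ²ψ with κ = √(2m(U − E))/ℏ.
κ = √(2 × 1 × 11.09) = 4.710. The penetration depth is δ = 1/κ = 0.212.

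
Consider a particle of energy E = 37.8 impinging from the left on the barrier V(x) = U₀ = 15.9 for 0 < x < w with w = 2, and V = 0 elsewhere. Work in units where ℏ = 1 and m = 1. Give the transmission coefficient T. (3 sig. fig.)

T = 0.971

E > U₀: inside the barrier k₂ = √(2m(E − U₀))/ℏ = 6.618, k₂w = 13.24.
Matching at both interfaces gives T⁻¹ = 1 + U₀² sin²(k₂w) / [4E(E − U₀)] = 1.029, hence T = 0.971.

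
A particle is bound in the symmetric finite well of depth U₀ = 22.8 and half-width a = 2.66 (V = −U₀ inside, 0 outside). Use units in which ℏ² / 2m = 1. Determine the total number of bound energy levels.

Define the well-strength parameter z₀ = (a/ℏ)√(2mU₀) = 2.66 × √(2·0.5·22.8) = 12.70.
A new bound state (alternating even/odd) appears each time z₀ passes a multiple of π/2, so N = ⌊2z₀/π⌋ + 1 = ⌊8.086⌋ + 1 = 9.

N = 9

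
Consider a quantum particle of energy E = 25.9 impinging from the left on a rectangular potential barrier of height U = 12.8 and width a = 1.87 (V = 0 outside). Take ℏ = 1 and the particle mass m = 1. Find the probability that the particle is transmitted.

T = 0.997

Above the barrier the interior wavenumber is k₂ = √(2m(E − U))/ℏ = 5.119, giving phase k₂a = 9.572.
Matching at both interfaces gives T⁻¹ = 1 + U² sin²(k₂a) / [4E(E − U)] = 1.003, hence T = 0.997.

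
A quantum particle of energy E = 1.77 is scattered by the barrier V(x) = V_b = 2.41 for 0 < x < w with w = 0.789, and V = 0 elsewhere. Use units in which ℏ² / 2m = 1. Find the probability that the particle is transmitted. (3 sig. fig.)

T = 0.632

E < V_b: inside the barrier ψ ∝ e^{±κx} with κ = √(2m(V_b − E))/ℏ = 0.8000.
κw = 0.6312, sinh(κw) = 0.6740.
The exact tunnelling result is T⁻¹ = 1 + V_b² sinh²(κw) / [4E(V_b − E)] = 1.582, so T = 0.632.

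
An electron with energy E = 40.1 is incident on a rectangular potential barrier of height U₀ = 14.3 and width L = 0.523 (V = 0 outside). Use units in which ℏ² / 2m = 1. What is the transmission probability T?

T = 0.989

E > U₀: inside the barrier k₂ = √(2m(E − U₀))/ℏ = 5.079, k₂L = 2.657.
Matching at both interfaces gives T⁻¹ = 1 + U₀² sin²(k₂L) / [4E(E − U₀)] = 1.011, hence T = 0.989.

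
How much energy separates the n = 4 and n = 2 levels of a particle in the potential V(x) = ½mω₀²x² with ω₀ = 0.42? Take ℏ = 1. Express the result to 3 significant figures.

ΔE = 0.840

E_n = ℏω₀(n + ½), so ΔE = (4 − 2) ℏω₀ = 2 × 0.42 = 0.8400.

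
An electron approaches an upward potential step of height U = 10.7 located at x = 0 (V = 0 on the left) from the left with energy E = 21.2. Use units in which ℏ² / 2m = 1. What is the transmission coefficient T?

The wavenumbers are k₁ = √(2mE)/ℏ = 4.604 on the left and k₂ = √(2m(E − U))/ℏ = 3.240 on the right.
Continuity of ψ and ψ′ at the step yields the reflection amplitude r = (k₁ − k₂)/(k₁ + k₂) = 0.1739; thus R = |r|² = 0.03023, T = 0.9698.

T = 0.970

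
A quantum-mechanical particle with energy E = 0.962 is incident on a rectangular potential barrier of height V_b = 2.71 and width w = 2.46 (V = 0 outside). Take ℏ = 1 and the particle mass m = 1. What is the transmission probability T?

E < V_b: inside the barrier ψ ∝ e^{±κx} with κ = √(2m(V_b − E))/ℏ = 1.870.
κw = 4.600, sinh(κw) = 49.72.
The exact tunnelling result is T⁻¹ = 1 + V_b² sinh²(κw) / [4E(V_b − E)] = 2700, so T = 0.000370.

T = 0.000370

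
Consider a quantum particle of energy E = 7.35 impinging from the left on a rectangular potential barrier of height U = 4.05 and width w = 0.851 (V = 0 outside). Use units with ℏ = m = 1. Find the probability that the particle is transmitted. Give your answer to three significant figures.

T = 0.899

Above the barrier the interior wavenumber is k₂ = √(2m(E − U))/ℏ = 2.569, giving phase k₂w = 2.186.
T = [1 + U² sin²(k₂w) / (4E(E − U))]⁻¹ = 1/1.113 = 0.899.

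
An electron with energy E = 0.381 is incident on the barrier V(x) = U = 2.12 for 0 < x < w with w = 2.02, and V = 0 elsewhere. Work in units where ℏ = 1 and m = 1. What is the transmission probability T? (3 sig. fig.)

T = 0.00126

E < U: inside the barrier ψ ∝ e^{±κx} with κ = √(2m(U − E))/ℏ = 1.865.
κw = 3.767, sinh(κw) = 21.62.
Matching ψ, ψ′ at both faces gives T = [1 + U² sinh²(κw) / (4E(U − E))]⁻¹ = 1/793.5 = 0.00126.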